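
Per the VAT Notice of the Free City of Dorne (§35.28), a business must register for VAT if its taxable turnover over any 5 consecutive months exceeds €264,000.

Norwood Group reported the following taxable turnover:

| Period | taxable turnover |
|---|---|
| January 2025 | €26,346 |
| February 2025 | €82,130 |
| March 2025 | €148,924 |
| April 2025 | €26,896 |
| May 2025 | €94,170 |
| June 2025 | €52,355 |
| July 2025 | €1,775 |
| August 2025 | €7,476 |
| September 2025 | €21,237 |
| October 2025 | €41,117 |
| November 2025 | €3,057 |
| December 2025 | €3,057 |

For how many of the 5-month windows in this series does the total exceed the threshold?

3

January 2025–May 2025: €26,346 + €82,130 + €148,924 + €26,896 + €94,170 = €378,466 (over)
February 2025–June 2025: €82,130 + €148,924 + €26,896 + €94,170 + €52,355 = €404,475 (over)
March 2025–July 2025: €148,924 + €26,896 + €94,170 + €52,355 + €1,775 = €324,120 (over)
April 2025–August 2025: €26,896 + €94,170 + €52,355 + €1,775 + €7,476 = €182,672 (under)
May 2025–September 2025: €94,170 + €52,355 + €1,775 + €7,476 + €21,237 = €177,013 (under)
June 2025–October 2025: €52,355 + €1,775 + €7,476 + €21,237 + €41,117 = €123,960 (under)
July 2025–November 2025: €1,775 + €7,476 + €21,237 + €41,117 + €3,057 = €74,662 (under)
August 2025–December 2025: €7,476 + €21,237 + €41,117 + €3,057 + €3,057 = €75,944 (under)
3 windows exceed the threshold.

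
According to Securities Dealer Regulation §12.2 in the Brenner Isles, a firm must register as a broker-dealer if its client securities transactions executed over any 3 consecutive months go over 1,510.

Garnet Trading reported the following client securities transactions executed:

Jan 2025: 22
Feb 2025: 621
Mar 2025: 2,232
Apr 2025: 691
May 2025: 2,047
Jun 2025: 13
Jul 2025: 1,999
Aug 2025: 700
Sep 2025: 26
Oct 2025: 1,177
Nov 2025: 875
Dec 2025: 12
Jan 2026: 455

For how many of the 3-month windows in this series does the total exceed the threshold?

Jan 2025–Mar 2025: 22 + 621 + 2,232 = 2,875 (over)
Feb 2025–Apr 2025: 621 + 2,232 + 691 = 3,544 (over)
Mar 2025–May 2025: 2,232 + 691 + 2,047 = 4,970 (over)
Apr 2025–Jun 2025: 691 + 2,047 + 13 = 2,751 (over)
May 2025–Jul 2025: 2,047 + 13 + 1,999 = 4,059 (over)
Jun 2025–Aug 2025: 13 + 1,999 + 700 = 2,712 (over)
Jul 2025–Sep 2025: 1,999 + 700 + 26 = 2,725 (over)
Aug 2025–Oct 2025: 700 + 26 + 1,177 = 1,903 (over)
Sep 2025–Nov 2025: 26 + 1,177 + 875 = 2,078 (over)
Oct 2025–Dec 2025: 1,177 + 875 + 12 = 2,064 (over)
Nov 2025–Jan 2026: 875 + 12 + 455 = 1,342 (under)
10 windows exceed the threshold.

10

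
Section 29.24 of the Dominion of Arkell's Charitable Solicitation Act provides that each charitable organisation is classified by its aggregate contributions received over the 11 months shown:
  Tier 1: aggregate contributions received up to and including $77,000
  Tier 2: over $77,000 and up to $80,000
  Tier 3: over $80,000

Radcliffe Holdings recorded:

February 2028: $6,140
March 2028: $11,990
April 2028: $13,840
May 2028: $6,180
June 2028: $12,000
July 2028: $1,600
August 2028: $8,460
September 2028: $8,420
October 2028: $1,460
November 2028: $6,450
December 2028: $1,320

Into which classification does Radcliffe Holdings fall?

Tier 2

Aggregate contributions received: $6,140 + $11,990 + $13,840 + $6,180 + $12,000 + $1,600 + $8,460 + $8,420 + $1,460 + $6,450 + $1,320 = $77,860.
$77,000 < $77,860 ≤ $80,000, so Tier 2 applies.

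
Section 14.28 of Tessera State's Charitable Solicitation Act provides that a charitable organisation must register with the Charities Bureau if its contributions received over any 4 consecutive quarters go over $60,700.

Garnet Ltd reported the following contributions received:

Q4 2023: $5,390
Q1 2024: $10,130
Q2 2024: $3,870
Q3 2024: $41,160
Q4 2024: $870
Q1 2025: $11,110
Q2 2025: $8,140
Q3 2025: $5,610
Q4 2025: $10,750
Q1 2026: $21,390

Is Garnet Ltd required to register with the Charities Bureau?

Q4 2023–Q3 2024: $5,390 + $10,130 + $3,870 + $41,160 = $60,550 (under)
Q1 2024–Q4 2024: $10,130 + $3,870 + $41,160 + $870 = $56,030 (under)
Q2 2024–Q1 2025: $3,870 + $41,160 + $870 + $11,110 = $57,010 (under)
Q3 2024–Q2 2025: $41,160 + $870 + $11,110 + $8,140 = $61,280 (over)
Q4 2024–Q3 2025: $870 + $11,110 + $8,140 + $5,610 = $25,730 (under)
Q1 2025–Q4 2025: $11,110 + $8,140 + $5,610 + $10,750 = $35,610 (under)
Q2 2025–Q1 2026: $8,140 + $5,610 + $10,750 + $21,390 = $45,890 (under)
At least one window exceeds $60,700.

Yes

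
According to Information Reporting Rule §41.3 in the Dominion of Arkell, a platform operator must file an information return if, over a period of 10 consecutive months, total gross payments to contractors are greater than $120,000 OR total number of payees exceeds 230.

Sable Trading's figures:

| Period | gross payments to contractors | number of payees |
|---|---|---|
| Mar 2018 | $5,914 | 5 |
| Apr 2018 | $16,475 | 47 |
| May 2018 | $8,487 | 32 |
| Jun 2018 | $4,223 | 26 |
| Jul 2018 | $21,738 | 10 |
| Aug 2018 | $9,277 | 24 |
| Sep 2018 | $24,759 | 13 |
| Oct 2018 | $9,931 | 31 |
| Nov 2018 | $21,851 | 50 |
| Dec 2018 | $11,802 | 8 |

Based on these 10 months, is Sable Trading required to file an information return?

Yes

Total gross payments to contractors: $5,914 + $16,475 + $8,487 + $4,223 + $21,738 + $9,277 + $24,759 + $9,931 + $21,851 + $11,802 = $134,457 (> $120,000).
Total number of payees: 5 + 47 + 32 + 26 + 10 + 24 + 13 + 31 + 50 + 8 = 246 (> 230).
The test is 'or': at least one threshold is exceeded.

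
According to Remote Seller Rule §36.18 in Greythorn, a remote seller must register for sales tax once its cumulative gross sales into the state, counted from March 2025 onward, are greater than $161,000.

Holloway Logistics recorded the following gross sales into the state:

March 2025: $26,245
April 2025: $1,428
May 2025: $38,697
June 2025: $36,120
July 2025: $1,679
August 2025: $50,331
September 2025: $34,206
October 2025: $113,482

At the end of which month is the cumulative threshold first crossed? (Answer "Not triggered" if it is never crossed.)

Through March 2025: $26,245
Through April 2025: $27,673
Through May 2025: $66,370
Through June 2025: $102,490
Through July 2025: $104,169
Through August 2025: $154,500
Through September 2025: $188,706 ← exceeds threshold

September 2025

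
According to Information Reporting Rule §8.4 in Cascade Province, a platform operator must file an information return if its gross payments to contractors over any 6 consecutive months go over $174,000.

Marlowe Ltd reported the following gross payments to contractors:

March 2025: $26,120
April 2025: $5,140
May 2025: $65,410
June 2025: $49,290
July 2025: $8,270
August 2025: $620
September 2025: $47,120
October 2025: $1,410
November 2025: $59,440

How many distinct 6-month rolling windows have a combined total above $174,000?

March 2025–August 2025: $26,120 + $5,140 + $65,410 + $49,290 + $8,270 + $620 = $154,850 (under)
April 2025–September 2025: $5,140 + $65,410 + $49,290 + $8,270 + $620 + $47,120 = $175,850 (over)
May 2025–October 2025: $65,410 + $49,290 + $8,270 + $620 + $47,120 + $1,410 = $172,120 (under)
June 2025–November 2025: $49,290 + $8,270 + $620 + $47,120 + $1,410 + $59,440 = $166,150 (under)
1 window exceeds the threshold.

1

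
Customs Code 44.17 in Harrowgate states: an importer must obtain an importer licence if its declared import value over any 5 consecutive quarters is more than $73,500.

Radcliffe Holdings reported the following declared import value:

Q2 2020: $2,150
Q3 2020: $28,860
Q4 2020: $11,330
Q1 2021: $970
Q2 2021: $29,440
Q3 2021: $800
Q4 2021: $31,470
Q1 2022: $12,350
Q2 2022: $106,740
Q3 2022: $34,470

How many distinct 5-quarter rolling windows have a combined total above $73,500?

4

Q2 2020–Q2 2021: $2,150 + $28,860 + $11,330 + $970 + $29,440 = $72,750 (under)
Q3 2020–Q3 2021: $28,860 + $11,330 + $970 + $29,440 + $800 = $71,400 (under)
Q4 2020–Q4 2021: $11,330 + $970 + $29,440 + $800 + $31,470 = $74,010 (over)
Q1 2021–Q1 2022: $970 + $29,440 + $800 + $31,470 + $12,350 = $75,030 (over)
Q2 2021–Q2 2022: $29,440 + $800 + $31,470 + $12,350 + $106,740 = $180,800 (over)
Q3 2021–Q3 2022: $800 + $31,470 + $12,350 + $106,740 + $34,470 = $185,830 (over)
4 windows exceed the threshold.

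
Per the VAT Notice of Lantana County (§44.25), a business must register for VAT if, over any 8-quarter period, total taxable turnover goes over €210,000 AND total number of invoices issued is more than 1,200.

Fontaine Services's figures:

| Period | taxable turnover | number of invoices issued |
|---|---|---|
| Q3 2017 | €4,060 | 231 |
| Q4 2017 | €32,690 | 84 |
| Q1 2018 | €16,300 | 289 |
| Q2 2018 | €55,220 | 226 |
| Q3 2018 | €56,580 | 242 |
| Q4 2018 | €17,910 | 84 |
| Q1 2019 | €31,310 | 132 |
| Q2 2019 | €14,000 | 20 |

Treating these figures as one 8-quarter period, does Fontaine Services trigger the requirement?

Yes

Total taxable turnover: €4,060 + €32,690 + €16,300 + €55,220 + €56,580 + €17,910 + €31,310 + €14,000 = €228,070 (> €210,000).
Total number of invoices issued: 231 + 84 + 289 + 226 + 242 + 84 + 132 + 20 = 1,308 (> 1,200).
The test is 'and': both thresholds are exceeded.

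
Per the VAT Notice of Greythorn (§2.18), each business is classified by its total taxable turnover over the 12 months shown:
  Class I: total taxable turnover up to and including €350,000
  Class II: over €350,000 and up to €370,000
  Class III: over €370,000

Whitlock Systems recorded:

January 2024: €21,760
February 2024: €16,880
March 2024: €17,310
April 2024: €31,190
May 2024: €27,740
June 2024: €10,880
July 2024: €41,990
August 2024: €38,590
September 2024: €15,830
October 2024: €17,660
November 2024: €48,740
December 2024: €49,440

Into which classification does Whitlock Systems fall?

Class I

Total taxable turnover: €21,760 + €16,880 + €17,310 + €31,190 + €27,740 + €10,880 + €41,990 + €38,590 + €15,830 + €17,660 + €48,740 + €49,440 = €338,010.
€338,010 ≤ €350,000, so Class I applies.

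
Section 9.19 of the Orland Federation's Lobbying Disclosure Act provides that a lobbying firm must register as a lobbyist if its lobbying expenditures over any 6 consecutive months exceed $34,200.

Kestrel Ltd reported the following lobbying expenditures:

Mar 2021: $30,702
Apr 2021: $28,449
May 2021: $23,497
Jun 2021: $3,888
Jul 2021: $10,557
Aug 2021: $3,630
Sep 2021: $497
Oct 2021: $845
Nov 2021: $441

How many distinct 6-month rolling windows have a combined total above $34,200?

Mar 2021–Aug 2021: $30,702 + $28,449 + $23,497 + $3,888 + $10,557 + $3,630 = $100,723 (over)
Apr 2021–Sep 2021: $28,449 + $23,497 + $3,888 + $10,557 + $3,630 + $497 = $70,518 (over)
May 2021–Oct 2021: $23,497 + $3,888 + $10,557 + $3,630 + $497 + $845 = $42,914 (over)
Jun 2021–Nov 2021: $3,888 + $10,557 + $3,630 + $497 + $845 + $441 = $19,858 (under)
3 windows exceed the threshold.

3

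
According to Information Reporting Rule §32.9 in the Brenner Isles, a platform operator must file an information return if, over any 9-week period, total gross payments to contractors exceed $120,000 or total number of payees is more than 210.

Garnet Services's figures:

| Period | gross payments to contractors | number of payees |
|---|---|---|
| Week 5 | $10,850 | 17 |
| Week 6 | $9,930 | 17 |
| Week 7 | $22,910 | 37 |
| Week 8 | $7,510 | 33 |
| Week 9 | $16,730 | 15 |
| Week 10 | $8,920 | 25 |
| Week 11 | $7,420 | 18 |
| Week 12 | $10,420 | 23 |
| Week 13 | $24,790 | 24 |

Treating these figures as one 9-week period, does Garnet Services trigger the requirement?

Total gross payments to contractors: $10,850 + $9,930 + $22,910 + $7,510 + $16,730 + $8,920 + $7,420 + $10,420 + $24,790 = $119,480 (≤ $120,000).
Total number of payees: 17 + 17 + 37 + 33 + 15 + 25 + 18 + 23 + 24 = 209 (≤ 210).
The test is 'or': neither threshold is exceeded.

No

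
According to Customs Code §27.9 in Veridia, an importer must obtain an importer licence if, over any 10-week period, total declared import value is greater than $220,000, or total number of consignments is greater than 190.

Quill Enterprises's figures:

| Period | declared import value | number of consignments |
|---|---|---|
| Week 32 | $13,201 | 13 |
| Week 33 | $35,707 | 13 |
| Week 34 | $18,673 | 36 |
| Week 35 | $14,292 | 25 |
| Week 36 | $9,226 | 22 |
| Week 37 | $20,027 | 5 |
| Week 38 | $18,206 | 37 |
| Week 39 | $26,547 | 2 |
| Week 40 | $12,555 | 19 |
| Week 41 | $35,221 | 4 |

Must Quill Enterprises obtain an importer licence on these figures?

Total declared import value: $13,201 + $35,707 + $18,673 + $14,292 + $9,226 + $20,027 + $18,206 + $26,547 + $12,555 + $35,221 = $203,655 (≤ $220,000).
Total number of consignments: 13 + 13 + 36 + 25 + 22 + 5 + 37 + 2 + 19 + 4 = 176 (≤ 190).
The test is 'or': neither threshold is exceeded.

No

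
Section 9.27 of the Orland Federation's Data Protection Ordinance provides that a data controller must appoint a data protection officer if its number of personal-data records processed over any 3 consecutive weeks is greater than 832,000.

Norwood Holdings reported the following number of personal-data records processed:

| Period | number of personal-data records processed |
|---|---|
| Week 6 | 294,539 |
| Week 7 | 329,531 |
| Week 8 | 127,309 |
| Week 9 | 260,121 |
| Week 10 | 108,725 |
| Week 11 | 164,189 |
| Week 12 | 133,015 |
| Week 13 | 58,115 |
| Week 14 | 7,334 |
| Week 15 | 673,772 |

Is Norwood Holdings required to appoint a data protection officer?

No

Week 6–Week 8: 294,539 + 329,531 + 127,309 = 751,379 (under)
Week 7–Week 9: 329,531 + 127,309 + 260,121 = 716,961 (under)
Week 8–Week 10: 127,309 + 260,121 + 108,725 = 496,155 (under)
Week 9–Week 11: 260,121 + 108,725 + 164,189 = 533,035 (under)
Week 10–Week 12: 108,725 + 164,189 + 133,015 = 405,929 (under)
Week 11–Week 13: 164,189 + 133,015 + 58,115 = 355,319 (under)
Week 12–Week 14: 133,015 + 58,115 + 7,334 = 198,464 (under)
Week 13–Week 15: 58,115 + 7,334 + 673,772 = 739,221 (under)
No window exceeds 832,000.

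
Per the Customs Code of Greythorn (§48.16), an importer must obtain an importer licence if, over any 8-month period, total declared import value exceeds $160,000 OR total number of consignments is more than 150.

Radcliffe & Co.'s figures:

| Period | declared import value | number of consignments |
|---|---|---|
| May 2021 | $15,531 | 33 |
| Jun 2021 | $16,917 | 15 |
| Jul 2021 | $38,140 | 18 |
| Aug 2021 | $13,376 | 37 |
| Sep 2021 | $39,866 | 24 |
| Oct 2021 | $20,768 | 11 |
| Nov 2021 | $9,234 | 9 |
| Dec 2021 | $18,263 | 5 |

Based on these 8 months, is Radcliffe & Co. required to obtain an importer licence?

Yes

Total declared import value: $15,531 + $16,917 + $38,140 + $13,376 + $39,866 + $20,768 + $9,234 + $18,263 = $172,095 (> $160,000).
Total number of consignments: 33 + 15 + 18 + 37 + 24 + 11 + 9 + 5 = 152 (> 150).
The test is 'or': at least one threshold is exceeded.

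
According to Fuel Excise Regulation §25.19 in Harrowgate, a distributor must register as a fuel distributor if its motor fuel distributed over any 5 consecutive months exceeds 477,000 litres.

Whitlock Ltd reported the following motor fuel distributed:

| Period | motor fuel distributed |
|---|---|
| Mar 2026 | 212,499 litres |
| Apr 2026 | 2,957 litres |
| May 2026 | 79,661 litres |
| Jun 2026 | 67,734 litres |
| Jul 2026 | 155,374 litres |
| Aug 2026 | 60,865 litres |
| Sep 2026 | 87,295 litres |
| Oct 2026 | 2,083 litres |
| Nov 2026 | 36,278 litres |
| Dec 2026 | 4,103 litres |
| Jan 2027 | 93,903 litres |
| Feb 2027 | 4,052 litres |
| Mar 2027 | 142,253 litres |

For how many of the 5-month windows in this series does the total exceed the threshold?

Mar 2026–Jul 2026: 212,499 litres + 2,957 litres + 79,661 litres + 67,734 litres + 155,374 litres = 518,225 litres (over)
Apr 2026–Aug 2026: 2,957 litres + 79,661 litres + 67,734 litres + 155,374 litres + 60,865 litres = 366,591 litres (under)
May 2026–Sep 2026: 79,661 litres + 67,734 litres + 155,374 litres + 60,865 litres + 87,295 litres = 450,929 litres (under)
Jun 2026–Oct 2026: 67,734 litres + 155,374 litres + 60,865 litres + 87,295 litres + 2,083 litres = 373,351 litres (under)
Jul 2026–Nov 2026: 155,374 litres + 60,865 litres + 87,295 litres + 2,083 litres + 36,278 litres = 341,895 litres (under)
Aug 2026–Dec 2026: 60,865 litres + 87,295 litres + 2,083 litres + 36,278 litres + 4,103 litres = 190,624 litres (under)
Sep 2026–Jan 2027: 87,295 litres + 2,083 litres + 36,278 litres + 4,103 litres + 93,903 litres = 223,662 litres (under)
Oct 2026–Feb 2027: 2,083 litres + 36,278 litres + 4,103 litres + 93,903 litres + 4,052 litres = 140,419 litres (under)
Nov 2026–Mar 2027: 36,278 litres + 4,103 litres + 93,903 litres + 4,052 litres + 142,253 litres = 280,589 litres (under)
1 window exceeds the threshold.

1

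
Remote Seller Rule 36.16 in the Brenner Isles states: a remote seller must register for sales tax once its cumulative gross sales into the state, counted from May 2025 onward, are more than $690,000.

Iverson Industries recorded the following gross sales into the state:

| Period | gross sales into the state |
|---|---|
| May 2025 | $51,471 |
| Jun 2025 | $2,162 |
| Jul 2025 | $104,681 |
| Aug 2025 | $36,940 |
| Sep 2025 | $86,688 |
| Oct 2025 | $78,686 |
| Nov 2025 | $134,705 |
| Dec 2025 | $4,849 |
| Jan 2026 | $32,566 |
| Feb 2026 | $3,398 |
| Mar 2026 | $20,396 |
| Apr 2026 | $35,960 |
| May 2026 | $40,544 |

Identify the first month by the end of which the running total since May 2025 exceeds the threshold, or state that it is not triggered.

Through May 2025: $51,471
Through Jun 2025: $53,633
Through Jul 2025: $158,314
Through Aug 2025: $195,254
Through Sep 2025: $281,942
Through Oct 2025: $360,628
Through Nov 2025: $495,333
Through Dec 2025: $500,182
Through Jan 2026: $532,748
Through Feb 2026: $536,146
Through Mar 2026: $556,542
Through Apr 2026: $592,502
Through May 2026: $633,046
Final cumulative total $633,046 ≤ $690,000; the threshold is never exceeded.

Not triggered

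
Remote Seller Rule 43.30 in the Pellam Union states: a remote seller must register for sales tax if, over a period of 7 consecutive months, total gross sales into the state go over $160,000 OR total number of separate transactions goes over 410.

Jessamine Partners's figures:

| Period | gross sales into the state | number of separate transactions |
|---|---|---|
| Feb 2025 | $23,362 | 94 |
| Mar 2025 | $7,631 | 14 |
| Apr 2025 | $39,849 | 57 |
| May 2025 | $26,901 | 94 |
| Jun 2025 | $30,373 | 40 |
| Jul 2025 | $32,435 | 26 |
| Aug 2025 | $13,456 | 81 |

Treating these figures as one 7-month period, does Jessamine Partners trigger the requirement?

Yes

Total gross sales into the state: $23,362 + $7,631 + $39,849 + $26,901 + $30,373 + $32,435 + $13,456 = $174,007 (> $160,000).
Total number of separate transactions: 94 + 14 + 57 + 94 + 40 + 26 + 81 = 406 (≤ 410).
The test is 'or': at least one threshold is exceeded.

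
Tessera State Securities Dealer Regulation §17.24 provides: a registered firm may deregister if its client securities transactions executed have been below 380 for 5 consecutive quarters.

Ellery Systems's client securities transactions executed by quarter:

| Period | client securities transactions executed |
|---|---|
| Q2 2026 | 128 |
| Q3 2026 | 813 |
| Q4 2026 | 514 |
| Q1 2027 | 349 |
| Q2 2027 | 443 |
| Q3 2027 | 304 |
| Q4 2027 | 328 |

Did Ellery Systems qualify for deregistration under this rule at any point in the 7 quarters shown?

No

Quarters below 380: Q2 2026, Q1 2027, Q3 2027, Q4 2027.
Longest run of consecutive quarters below the threshold: 2.
2 < 5, so Ellery Systems never became eligible.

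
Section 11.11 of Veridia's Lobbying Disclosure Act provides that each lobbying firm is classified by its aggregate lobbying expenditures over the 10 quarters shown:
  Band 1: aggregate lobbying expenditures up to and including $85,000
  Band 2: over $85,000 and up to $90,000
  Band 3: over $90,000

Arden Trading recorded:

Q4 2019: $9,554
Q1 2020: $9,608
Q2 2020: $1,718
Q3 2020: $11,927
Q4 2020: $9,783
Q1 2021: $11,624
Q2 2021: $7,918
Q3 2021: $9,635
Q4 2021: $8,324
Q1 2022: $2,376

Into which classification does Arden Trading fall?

Aggregate lobbying expenditures: $9,554 + $9,608 + $1,718 + $11,927 + $9,783 + $11,624 + $7,918 + $9,635 + $8,324 + $2,376 = $82,467.
$82,467 ≤ $85,000, so Band 1 applies.

Band 1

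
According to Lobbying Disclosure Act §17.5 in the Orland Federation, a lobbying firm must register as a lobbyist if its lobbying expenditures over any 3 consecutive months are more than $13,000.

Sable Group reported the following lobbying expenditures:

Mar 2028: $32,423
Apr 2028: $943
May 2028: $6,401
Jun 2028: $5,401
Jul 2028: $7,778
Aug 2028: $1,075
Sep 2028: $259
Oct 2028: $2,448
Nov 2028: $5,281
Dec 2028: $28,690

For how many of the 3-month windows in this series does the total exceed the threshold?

4

Mar 2028–May 2028: $32,423 + $943 + $6,401 = $39,767 (over)
Apr 2028–Jun 2028: $943 + $6,401 + $5,401 = $12,745 (under)
May 2028–Jul 2028: $6,401 + $5,401 + $7,778 = $19,580 (over)
Jun 2028–Aug 2028: $5,401 + $7,778 + $1,075 = $14,254 (over)
Jul 2028–Sep 2028: $7,778 + $1,075 + $259 = $9,112 (under)
Aug 2028–Oct 2028: $1,075 + $259 + $2,448 = $3,782 (under)
Sep 2028–Nov 2028: $259 + $2,448 + $5,281 = $7,988 (under)
Oct 2028–Dec 2028: $2,448 + $5,281 + $28,690 = $36,419 (over)
4 windows exceed the threshold.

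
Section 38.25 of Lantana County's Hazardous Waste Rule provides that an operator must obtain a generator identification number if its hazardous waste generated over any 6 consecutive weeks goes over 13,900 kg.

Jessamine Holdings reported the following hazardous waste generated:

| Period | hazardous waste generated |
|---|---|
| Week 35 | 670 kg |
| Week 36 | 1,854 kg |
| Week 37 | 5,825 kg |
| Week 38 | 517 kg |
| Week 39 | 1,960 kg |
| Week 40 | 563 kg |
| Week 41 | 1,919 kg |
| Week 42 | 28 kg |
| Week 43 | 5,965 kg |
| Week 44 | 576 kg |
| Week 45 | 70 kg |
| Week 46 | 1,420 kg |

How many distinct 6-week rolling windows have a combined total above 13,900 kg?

0

Week 35–Week 40: 670 kg + 1,854 kg + 5,825 kg + 517 kg + 1,960 kg + 563 kg = 11,389 kg (under)
Week 36–Week 41: 1,854 kg + 5,825 kg + 517 kg + 1,960 kg + 563 kg + 1,919 kg = 12,638 kg (under)
Week 37–Week 42: 5,825 kg + 517 kg + 1,960 kg + 563 kg + 1,919 kg + 28 kg = 10,812 kg (under)
Week 38–Week 43: 517 kg + 1,960 kg + 563 kg + 1,919 kg + 28 kg + 5,965 kg = 10,952 kg (under)
Week 39–Week 44: 1,960 kg + 563 kg + 1,919 kg + 28 kg + 5,965 kg + 576 kg = 11,011 kg (under)
Week 40–Week 45: 563 kg + 1,919 kg + 28 kg + 5,965 kg + 576 kg + 70 kg = 9,121 kg (under)
Week 41–Week 46: 1,919 kg + 28 kg + 5,965 kg + 576 kg + 70 kg + 1,420 kg = 9,978 kg (under)
0 windows exceed the threshold.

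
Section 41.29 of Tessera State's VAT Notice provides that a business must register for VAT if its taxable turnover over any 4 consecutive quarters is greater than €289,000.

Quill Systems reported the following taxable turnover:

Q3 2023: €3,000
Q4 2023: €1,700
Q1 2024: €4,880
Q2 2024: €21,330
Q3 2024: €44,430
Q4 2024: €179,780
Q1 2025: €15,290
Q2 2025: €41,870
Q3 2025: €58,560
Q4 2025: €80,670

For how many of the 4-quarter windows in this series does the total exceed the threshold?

Q3 2023–Q2 2024: €3,000 + €1,700 + €4,880 + €21,330 = €30,910 (under)
Q4 2023–Q3 2024: €1,700 + €4,880 + €21,330 + €44,430 = €72,340 (under)
Q1 2024–Q4 2024: €4,880 + €21,330 + €44,430 + €179,780 = €250,420 (under)
Q2 2024–Q1 2025: €21,330 + €44,430 + €179,780 + €15,290 = €260,830 (under)
Q3 2024–Q2 2025: €44,430 + €179,780 + €15,290 + €41,870 = €281,370 (under)
Q4 2024–Q3 2025: €179,780 + €15,290 + €41,870 + €58,560 = €295,500 (over)
Q1 2025–Q4 2025: €15,290 + €41,870 + €58,560 + €80,670 = €196,390 (under)
1 window exceeds the threshold.

1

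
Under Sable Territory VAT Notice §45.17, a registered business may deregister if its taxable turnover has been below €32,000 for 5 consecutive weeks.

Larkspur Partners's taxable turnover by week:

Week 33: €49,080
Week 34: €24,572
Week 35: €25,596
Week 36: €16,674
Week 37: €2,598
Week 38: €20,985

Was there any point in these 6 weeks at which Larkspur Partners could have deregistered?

Weeks below €32,000: Week 34, Week 35, Week 36, Week 37, Week 38.
Longest run of consecutive weeks below the threshold: 5.
5 ≥ 5, so Larkspur Partners became eligible.

Yes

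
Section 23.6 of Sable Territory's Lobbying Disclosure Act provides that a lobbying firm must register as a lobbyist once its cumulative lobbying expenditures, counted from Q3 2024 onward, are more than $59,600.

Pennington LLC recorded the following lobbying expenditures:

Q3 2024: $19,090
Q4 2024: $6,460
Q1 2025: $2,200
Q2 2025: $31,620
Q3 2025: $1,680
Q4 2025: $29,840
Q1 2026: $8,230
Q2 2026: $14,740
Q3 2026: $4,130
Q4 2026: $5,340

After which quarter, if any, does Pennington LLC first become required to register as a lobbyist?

Q3 2025

Through Q3 2024: $19,090
Through Q4 2024: $25,550
Through Q1 2025: $27,750
Through Q2 2025: $59,370
Through Q3 2025: $61,050 ← exceeds threshold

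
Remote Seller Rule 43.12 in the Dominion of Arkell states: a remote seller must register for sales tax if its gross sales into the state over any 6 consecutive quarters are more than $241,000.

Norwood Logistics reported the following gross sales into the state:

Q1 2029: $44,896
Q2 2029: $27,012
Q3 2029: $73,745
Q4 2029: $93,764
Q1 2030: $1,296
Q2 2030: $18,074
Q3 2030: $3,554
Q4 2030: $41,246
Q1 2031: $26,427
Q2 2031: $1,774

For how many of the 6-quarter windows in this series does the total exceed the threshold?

Q1 2029–Q2 2030: $44,896 + $27,012 + $73,745 + $93,764 + $1,296 + $18,074 = $258,787 (over)
Q2 2029–Q3 2030: $27,012 + $73,745 + $93,764 + $1,296 + $18,074 + $3,554 = $217,445 (under)
Q3 2029–Q4 2030: $73,745 + $93,764 + $1,296 + $18,074 + $3,554 + $41,246 = $231,679 (under)
Q4 2029–Q1 2031: $93,764 + $1,296 + $18,074 + $3,554 + $41,246 + $26,427 = $184,361 (under)
Q1 2030–Q2 2031: $1,296 + $18,074 + $3,554 + $41,246 + $26,427 + $1,774 = $92,371 (under)
1 window exceeds the threshold.

1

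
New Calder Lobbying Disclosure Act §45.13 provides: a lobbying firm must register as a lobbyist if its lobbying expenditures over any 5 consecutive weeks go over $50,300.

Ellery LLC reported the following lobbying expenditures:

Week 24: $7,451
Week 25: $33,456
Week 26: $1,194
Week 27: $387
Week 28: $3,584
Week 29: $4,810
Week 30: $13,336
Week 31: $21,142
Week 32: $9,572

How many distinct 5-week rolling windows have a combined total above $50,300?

Week 24–Week 28: $7,451 + $33,456 + $1,194 + $387 + $3,584 = $46,072 (under)
Week 25–Week 29: $33,456 + $1,194 + $387 + $3,584 + $4,810 = $43,431 (under)
Week 26–Week 30: $1,194 + $387 + $3,584 + $4,810 + $13,336 = $23,311 (under)
Week 27–Week 31: $387 + $3,584 + $4,810 + $13,336 + $21,142 = $43,259 (under)
Week 28–Week 32: $3,584 + $4,810 + $13,336 + $21,142 + $9,572 = $52,444 (over)
1 window exceeds the threshold.

1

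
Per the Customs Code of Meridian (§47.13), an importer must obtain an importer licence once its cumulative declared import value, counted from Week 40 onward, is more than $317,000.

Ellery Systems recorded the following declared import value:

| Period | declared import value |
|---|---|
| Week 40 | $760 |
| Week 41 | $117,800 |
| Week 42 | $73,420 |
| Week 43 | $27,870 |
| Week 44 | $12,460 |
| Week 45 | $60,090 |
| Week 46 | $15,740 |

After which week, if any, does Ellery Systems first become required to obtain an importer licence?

Through Week 40: $760
Through Week 41: $118,560
Through Week 42: $191,980
Through Week 43: $219,850
Through Week 44: $232,310
Through Week 45: $292,400
Through Week 46: $308,140
Final cumulative total $308,140 ≤ $317,000; the threshold is never exceeded.

Not triggered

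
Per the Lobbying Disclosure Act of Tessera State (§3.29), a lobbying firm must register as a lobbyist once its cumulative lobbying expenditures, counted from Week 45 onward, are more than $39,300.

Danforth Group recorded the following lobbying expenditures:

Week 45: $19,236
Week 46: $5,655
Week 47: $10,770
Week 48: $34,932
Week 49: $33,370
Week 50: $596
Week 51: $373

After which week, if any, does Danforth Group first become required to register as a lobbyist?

Through Week 45: $19,236
Through Week 46: $24,891
Through Week 47: $35,661
Through Week 48: $70,593 ← exceeds threshold

Week 48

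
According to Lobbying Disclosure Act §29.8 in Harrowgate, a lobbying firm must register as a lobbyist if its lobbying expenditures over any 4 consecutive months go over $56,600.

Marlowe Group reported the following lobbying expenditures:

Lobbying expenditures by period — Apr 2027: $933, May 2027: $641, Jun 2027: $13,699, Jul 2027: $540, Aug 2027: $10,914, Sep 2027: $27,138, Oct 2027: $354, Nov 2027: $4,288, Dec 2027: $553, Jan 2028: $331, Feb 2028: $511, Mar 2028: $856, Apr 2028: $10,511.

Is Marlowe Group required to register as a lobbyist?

Apr 2027–Jul 2027: $933 + $641 + $13,699 + $540 = $15,813 (under)
May 2027–Aug 2027: $641 + $13,699 + $540 + $10,914 = $25,794 (under)
Jun 2027–Sep 2027: $13,699 + $540 + $10,914 + $27,138 = $52,291 (under)
Jul 2027–Oct 2027: $540 + $10,914 + $27,138 + $354 = $38,946 (under)
Aug 2027–Nov 2027: $10,914 + $27,138 + $354 + $4,288 = $42,694 (under)
Sep 2027–Dec 2027: $27,138 + $354 + $4,288 + $553 = $32,333 (under)
Oct 2027–Jan 2028: $354 + $4,288 + $553 + $331 = $5,526 (under)
Nov 2027–Feb 2028: $4,288 + $553 + $331 + $511 = $5,683 (under)
Dec 2027–Mar 2028: $553 + $331 + $511 + $856 = $2,251 (under)
Jan 2028–Apr 2028: $331 + $511 + $856 + $10,511 = $12,209 (under)
No window exceeds $56,600.

No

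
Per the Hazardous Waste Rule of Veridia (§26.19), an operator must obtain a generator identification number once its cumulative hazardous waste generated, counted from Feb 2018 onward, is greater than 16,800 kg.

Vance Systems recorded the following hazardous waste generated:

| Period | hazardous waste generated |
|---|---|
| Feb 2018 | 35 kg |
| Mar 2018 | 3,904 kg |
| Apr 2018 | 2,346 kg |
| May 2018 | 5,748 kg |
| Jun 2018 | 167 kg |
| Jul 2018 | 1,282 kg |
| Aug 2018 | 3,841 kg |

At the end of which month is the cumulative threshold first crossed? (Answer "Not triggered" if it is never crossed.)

Aug 2018

Through Feb 2018: 35 kg
Through Mar 2018: 3,939 kg
Through Apr 2018: 6,285 kg
Through May 2018: 12,033 kg
Through Jun 2018: 12,200 kg
Through Jul 2018: 13,482 kg
Through Aug 2018: 17,323 kg ← exceeds threshold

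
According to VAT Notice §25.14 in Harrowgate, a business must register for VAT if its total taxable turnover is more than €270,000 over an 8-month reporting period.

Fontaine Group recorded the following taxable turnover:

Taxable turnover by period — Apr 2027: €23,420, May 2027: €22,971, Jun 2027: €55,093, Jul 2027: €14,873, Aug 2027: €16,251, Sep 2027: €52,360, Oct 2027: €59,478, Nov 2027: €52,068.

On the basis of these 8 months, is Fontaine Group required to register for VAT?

Yes

Total taxable turnover: €23,420 + €22,971 + €55,093 + €14,873 + €16,251 + €52,360 + €59,478 + €52,068 = €296,514.
€296,514 > €270,000, so the threshold is exceeded.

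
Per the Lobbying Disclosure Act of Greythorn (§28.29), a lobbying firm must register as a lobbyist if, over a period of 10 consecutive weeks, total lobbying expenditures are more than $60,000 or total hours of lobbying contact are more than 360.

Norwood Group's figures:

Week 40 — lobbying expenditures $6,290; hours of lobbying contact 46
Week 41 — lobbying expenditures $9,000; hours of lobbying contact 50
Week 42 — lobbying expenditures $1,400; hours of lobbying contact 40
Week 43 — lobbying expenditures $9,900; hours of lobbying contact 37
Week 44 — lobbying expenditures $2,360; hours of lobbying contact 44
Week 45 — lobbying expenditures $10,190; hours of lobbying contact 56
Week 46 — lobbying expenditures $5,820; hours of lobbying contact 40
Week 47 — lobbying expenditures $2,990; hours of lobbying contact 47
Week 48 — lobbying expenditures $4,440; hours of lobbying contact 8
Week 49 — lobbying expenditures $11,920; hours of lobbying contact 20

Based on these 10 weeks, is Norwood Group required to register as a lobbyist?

Total lobbying expenditures: $6,290 + $9,000 + $1,400 + $9,900 + $2,360 + $10,190 + $5,820 + $2,990 + $4,440 + $11,920 = $64,310 (> $60,000).
Total hours of lobbying contact: 46 + 50 + 40 + 37 + 44 + 56 + 40 + 47 + 8 + 20 = 388 (> 360).
The test is 'or': at least one threshold is exceeded.

Yes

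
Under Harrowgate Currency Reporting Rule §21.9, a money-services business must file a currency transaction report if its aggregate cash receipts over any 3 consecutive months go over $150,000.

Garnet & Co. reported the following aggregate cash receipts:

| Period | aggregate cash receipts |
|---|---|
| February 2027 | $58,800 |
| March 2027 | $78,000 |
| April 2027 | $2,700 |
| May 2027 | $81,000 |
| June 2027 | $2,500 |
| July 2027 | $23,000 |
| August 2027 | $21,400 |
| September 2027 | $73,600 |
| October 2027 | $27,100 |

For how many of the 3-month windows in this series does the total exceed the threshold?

February 2027–April 2027: $58,800 + $78,000 + $2,700 = $139,500 (under)
March 2027–May 2027: $78,000 + $2,700 + $81,000 = $161,700 (over)
April 2027–June 2027: $2,700 + $81,000 + $2,500 = $86,200 (under)
May 2027–July 2027: $81,000 + $2,500 + $23,000 = $106,500 (under)
June 2027–August 2027: $2,500 + $23,000 + $21,400 = $46,900 (under)
July 2027–September 2027: $23,000 + $21,400 + $73,600 = $118,000 (under)
August 2027–October 2027: $21,400 + $73,600 + $27,100 = $122,100 (under)
1 window exceeds the threshold.

1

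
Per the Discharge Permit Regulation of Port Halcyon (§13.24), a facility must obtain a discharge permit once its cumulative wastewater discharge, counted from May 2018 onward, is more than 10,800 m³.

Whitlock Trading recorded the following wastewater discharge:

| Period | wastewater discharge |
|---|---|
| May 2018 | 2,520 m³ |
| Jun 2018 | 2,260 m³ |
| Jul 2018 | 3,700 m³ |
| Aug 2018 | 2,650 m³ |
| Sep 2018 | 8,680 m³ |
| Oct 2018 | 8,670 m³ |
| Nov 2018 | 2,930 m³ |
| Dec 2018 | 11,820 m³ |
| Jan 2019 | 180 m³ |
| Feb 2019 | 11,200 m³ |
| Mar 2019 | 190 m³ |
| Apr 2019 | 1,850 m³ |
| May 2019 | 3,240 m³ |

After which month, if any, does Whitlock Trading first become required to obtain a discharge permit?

Through May 2018: 2,520 m³
Through Jun 2018: 4,780 m³
Through Jul 2018: 8,480 m³
Through Aug 2018: 11,130 m³ ← exceeds threshold

Aug 2018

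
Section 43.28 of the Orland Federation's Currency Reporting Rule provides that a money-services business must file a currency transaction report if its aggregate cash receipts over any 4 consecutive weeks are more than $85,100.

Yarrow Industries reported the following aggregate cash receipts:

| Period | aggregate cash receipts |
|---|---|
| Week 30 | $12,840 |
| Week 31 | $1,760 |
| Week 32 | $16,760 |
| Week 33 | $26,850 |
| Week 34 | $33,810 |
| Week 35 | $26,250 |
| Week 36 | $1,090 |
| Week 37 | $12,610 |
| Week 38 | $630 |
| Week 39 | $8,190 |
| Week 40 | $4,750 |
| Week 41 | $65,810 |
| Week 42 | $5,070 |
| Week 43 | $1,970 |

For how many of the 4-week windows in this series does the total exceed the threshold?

Week 30–Week 33: $12,840 + $1,760 + $16,760 + $26,850 = $58,210 (under)
Week 31–Week 34: $1,760 + $16,760 + $26,850 + $33,810 = $79,180 (under)
Week 32–Week 35: $16,760 + $26,850 + $33,810 + $26,250 = $103,670 (over)
Week 33–Week 36: $26,850 + $33,810 + $26,250 + $1,090 = $88,000 (over)
Week 34–Week 37: $33,810 + $26,250 + $1,090 + $12,610 = $73,760 (under)
Week 35–Week 38: $26,250 + $1,090 + $12,610 + $630 = $40,580 (under)
Week 36–Week 39: $1,090 + $12,610 + $630 + $8,190 = $22,520 (under)
Week 37–Week 40: $12,610 + $630 + $8,190 + $4,750 = $26,180 (under)
Week 38–Week 41: $630 + $8,190 + $4,750 + $65,810 = $79,380 (under)
Week 39–Week 42: $8,190 + $4,750 + $65,810 + $5,070 = $83,820 (under)
Week 40–Week 43: $4,750 + $65,810 + $5,070 + $1,970 = $77,600 (under)
2 windows exceed the threshold.

2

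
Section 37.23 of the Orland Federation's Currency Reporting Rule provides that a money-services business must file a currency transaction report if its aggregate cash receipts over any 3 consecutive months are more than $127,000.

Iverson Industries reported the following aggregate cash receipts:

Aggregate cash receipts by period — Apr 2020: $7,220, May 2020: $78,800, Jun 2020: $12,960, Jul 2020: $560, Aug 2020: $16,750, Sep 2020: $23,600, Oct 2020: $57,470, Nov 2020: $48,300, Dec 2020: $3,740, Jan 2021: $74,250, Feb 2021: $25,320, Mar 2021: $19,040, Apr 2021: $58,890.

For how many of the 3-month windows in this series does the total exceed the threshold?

Apr 2020–Jun 2020: $7,220 + $78,800 + $12,960 = $98,980 (under)
May 2020–Jul 2020: $78,800 + $12,960 + $560 = $92,320 (under)
Jun 2020–Aug 2020: $12,960 + $560 + $16,750 = $30,270 (under)
Jul 2020–Sep 2020: $560 + $16,750 + $23,600 = $40,910 (under)
Aug 2020–Oct 2020: $16,750 + $23,600 + $57,470 = $97,820 (under)
Sep 2020–Nov 2020: $23,600 + $57,470 + $48,300 = $129,370 (over)
Oct 2020–Dec 2020: $57,470 + $48,300 + $3,740 = $109,510 (under)
Nov 2020–Jan 2021: $48,300 + $3,740 + $74,250 = $126,290 (under)
Dec 2020–Feb 2021: $3,740 + $74,250 + $25,320 = $103,310 (under)
Jan 2021–Mar 2021: $74,250 + $25,320 + $19,040 = $118,610 (under)
Feb 2021–Apr 2021: $25,320 + $19,040 + $58,890 = $103,250 (under)
1 window exceeds the threshold.

1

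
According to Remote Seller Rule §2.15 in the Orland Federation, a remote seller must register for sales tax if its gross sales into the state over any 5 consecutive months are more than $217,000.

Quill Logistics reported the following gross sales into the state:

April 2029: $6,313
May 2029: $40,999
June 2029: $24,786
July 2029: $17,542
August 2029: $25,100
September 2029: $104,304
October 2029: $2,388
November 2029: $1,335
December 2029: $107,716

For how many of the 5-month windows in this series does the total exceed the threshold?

April 2029–August 2029: $6,313 + $40,999 + $24,786 + $17,542 + $25,100 = $114,740 (under)
May 2029–September 2029: $40,999 + $24,786 + $17,542 + $25,100 + $104,304 = $212,731 (under)
June 2029–October 2029: $24,786 + $17,542 + $25,100 + $104,304 + $2,388 = $174,120 (under)
July 2029–November 2029: $17,542 + $25,100 + $104,304 + $2,388 + $1,335 = $150,669 (under)
August 2029–December 2029: $25,100 + $104,304 + $2,388 + $1,335 + $107,716 = $240,843 (over)
1 window exceeds the threshold.

1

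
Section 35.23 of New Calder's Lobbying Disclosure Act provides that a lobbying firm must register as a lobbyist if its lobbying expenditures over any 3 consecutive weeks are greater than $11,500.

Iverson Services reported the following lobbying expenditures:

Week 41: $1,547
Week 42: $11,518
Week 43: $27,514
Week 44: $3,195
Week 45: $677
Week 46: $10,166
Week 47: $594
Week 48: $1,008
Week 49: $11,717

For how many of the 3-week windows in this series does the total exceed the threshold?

Week 41–Week 43: $1,547 + $11,518 + $27,514 = $40,579 (over)
Week 42–Week 44: $11,518 + $27,514 + $3,195 = $42,227 (over)
Week 43–Week 45: $27,514 + $3,195 + $677 = $31,386 (over)
Week 44–Week 46: $3,195 + $677 + $10,166 = $14,038 (over)
Week 45–Week 47: $677 + $10,166 + $594 = $11,437 (under)
Week 46–Week 48: $10,166 + $594 + $1,008 = $11,768 (over)
Week 47–Week 49: $594 + $1,008 + $11,717 = $13,319 (over)
6 windows exceed the threshold.

6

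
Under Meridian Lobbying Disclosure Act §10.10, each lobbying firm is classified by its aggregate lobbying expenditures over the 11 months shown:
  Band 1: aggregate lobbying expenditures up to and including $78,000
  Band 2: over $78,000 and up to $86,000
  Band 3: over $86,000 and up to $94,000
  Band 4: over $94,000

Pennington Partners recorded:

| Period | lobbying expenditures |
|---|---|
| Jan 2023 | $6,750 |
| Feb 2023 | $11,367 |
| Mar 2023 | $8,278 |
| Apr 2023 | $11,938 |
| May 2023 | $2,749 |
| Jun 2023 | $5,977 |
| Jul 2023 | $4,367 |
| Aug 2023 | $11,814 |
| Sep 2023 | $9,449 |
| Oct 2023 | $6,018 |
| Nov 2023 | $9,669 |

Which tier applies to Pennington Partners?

Aggregate lobbying expenditures: $6,750 + $11,367 + $8,278 + $11,938 + $2,749 + $5,977 + $4,367 + $11,814 + $9,449 + $6,018 + $9,669 = $88,376.
$86,000 < $88,376 ≤ $94,000, so Band 3 applies.

Band 3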